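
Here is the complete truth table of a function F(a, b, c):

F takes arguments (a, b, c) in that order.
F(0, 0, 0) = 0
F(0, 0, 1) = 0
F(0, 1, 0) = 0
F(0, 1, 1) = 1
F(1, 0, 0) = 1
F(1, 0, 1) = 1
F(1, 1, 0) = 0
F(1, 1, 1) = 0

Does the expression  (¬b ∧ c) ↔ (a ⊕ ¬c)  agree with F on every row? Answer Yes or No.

Test each input against both F and the formula:
  a=0, b=0, c=0: formula gives 0, F = 0 ✓
  a=0, b=0, c=1: formula gives 0, F = 0 ✓
  a=0, b=1, c=0: formula gives 0, F = 0 ✓
  a=0, b=1, c=1: formula gives 1, F = 1 ✓
  a=1, b=0, c=0: formula gives 1, F = 1 ✓
  …
  a=1, b=1, c=0: formula gives 1, but F = 0 ✗
A single disagreement suffices: at (1,1,0) they differ, so the formula does not compute F.

No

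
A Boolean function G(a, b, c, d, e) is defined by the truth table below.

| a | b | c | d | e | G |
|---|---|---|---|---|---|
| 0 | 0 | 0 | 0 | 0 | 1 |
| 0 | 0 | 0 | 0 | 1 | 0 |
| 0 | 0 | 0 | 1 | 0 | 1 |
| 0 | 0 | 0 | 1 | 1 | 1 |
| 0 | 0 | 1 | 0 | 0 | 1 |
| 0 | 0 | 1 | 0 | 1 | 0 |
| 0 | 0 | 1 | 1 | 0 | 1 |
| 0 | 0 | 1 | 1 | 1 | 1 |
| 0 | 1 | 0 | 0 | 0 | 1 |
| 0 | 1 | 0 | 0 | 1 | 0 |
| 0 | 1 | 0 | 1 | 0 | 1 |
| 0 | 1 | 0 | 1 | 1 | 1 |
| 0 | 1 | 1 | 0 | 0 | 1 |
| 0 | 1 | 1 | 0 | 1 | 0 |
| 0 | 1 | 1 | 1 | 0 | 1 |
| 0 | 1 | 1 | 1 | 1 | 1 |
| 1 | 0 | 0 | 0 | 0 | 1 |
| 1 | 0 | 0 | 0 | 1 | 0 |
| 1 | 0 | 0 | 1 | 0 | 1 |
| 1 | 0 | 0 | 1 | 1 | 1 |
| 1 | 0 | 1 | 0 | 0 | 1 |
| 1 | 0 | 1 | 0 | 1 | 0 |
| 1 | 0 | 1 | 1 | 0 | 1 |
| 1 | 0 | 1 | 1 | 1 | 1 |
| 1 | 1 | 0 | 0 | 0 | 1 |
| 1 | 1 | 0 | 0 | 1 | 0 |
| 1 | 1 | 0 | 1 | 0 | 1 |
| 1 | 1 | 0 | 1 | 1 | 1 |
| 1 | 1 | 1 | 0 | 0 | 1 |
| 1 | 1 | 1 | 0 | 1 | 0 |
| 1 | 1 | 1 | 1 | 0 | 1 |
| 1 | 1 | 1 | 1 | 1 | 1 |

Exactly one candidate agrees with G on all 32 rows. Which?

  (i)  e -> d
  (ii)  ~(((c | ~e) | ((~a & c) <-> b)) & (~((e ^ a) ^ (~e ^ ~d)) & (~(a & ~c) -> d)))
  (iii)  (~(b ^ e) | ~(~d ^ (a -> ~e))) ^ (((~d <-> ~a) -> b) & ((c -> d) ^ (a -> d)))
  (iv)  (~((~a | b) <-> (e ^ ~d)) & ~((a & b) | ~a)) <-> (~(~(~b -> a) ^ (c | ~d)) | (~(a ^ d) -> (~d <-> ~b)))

i

(ii): at (0,0,0,0,1) it gives 1, but G = 0 — eliminated.
(iii): at (0,0,0,0,1) it gives 1, but G = 0 — eliminated.
(iv): at (0,0,0,0,0) it gives 0, but G = 1 — eliminated.
(i) is the remaining candidate, and it agrees with G on all 32 inputs.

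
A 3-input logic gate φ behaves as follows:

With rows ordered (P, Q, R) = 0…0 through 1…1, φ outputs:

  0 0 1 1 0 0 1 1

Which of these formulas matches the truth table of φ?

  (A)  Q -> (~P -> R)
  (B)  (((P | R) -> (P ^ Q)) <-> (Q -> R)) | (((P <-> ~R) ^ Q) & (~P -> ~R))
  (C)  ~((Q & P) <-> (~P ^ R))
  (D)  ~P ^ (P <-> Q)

(A) disagrees with φ on (0,0,0) (formula → 1, table → 0); rule it out.
(B) disagrees with φ on (0,0,0) (formula → 1, table → 0); rule it out.
(C) disagrees with φ on (0,0,0) (formula → 1, table → 0); rule it out.
That leaves (D). Evaluating it on every row reproduces the table of φ exactly.

D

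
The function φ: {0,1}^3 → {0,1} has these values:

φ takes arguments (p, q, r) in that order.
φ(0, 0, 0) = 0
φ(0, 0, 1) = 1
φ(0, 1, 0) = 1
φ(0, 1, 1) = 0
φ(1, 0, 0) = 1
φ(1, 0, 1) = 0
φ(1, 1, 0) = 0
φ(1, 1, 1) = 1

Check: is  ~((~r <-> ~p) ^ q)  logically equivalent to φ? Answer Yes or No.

Evaluate ~((~r <-> ~p) ^ q) on each row and compare to φ:
  p=0, q=0, r=0: formula gives 0, φ = 0 ✓
  p=0, q=0, r=1: formula gives 1, φ = 1 ✓
  p=0, q=1, r=0: formula gives 1, φ = 1 ✓
  p=0, q=1, r=1: formula gives 0, φ = 0 ✓
  p=1, q=0, r=0: formula gives 1, φ = 1 ✓
  …and likewise for the remaining 3 rows.
No disagreement on any input; they are logically equivalent.

Yes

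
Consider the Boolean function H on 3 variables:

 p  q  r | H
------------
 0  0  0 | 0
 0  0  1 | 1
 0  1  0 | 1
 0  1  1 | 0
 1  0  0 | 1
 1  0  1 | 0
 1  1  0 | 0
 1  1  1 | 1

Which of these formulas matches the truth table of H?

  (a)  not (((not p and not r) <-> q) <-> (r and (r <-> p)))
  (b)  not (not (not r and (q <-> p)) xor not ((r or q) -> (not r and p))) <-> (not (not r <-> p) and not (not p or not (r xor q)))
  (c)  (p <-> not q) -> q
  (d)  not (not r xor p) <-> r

a

(b): at (0,0,1) it gives 0, but H = 1 — eliminated.
(c): at (0,0,0) it gives 1, but H = 0 — eliminated.
(d): at (0,0,0) it gives 1, but H = 0 — eliminated.
That leaves (a). Evaluating it on every row reproduces the table of H exactly.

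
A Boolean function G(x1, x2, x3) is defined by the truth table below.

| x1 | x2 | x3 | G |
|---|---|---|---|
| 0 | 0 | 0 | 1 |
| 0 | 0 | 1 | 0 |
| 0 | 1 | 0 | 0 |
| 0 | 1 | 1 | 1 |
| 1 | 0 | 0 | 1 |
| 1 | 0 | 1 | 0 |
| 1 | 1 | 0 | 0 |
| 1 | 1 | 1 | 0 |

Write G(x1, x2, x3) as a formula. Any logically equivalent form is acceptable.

The 1-rows are (0,0,0), (0,1,1), (1,0,0). Each contributes one minterm — ¬x1·¬x2·¬x3; ¬x1·x2·x3; x1·¬x2·¬x3 — and their disjunction is a sum-of-products form of G.

G(x1, x2, x3) = (((¬x1 ∧ ¬x2) ∧ ¬x3) ∨ ((¬x1 ∧ x2) ∧ x3)) ∨ ((x1 ∧ ¬x2) ∧ ¬x3)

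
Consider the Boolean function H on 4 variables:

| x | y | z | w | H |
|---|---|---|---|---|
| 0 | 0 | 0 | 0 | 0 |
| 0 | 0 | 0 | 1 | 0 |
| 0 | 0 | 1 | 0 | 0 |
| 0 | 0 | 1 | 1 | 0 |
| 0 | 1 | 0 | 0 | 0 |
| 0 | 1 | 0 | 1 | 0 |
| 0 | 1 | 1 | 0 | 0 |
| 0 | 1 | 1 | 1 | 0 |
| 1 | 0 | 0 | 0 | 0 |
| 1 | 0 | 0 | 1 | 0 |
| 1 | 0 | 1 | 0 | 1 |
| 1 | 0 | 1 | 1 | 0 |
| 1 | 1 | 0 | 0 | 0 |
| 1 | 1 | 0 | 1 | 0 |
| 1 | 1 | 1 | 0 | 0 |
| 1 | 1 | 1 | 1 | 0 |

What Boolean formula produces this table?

H(x, y, z, w) = ((x & ~y) & z) & ~w

Only row (1,0,1,0) gives 1. That row's minterm x·¬y·z·¬w is H directly.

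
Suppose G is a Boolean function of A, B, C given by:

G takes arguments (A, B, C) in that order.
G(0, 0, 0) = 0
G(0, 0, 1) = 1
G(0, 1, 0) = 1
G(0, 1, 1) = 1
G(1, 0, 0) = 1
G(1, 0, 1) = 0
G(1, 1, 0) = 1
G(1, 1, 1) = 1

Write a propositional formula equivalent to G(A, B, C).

G(A, B, C) = ~(((~A & ~B) & ~C) | ((A & ~B) & C))

G is 0 on only 2 rows — (0,0,0), (1,0,1). Writing each as a minterm (¬A·¬B·¬C, A·¬B·C) and OR-ing them characterizes exactly where G=0, so G is the negation of that disjunction.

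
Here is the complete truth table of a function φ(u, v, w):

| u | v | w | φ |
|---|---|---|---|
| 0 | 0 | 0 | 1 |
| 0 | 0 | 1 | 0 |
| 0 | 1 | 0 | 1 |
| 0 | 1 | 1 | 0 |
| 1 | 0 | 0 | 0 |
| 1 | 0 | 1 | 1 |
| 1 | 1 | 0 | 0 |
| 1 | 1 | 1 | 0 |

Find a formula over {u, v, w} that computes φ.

φ(u, v, w) = (((u' · v') · w') + ((u' · v) · w')) + ((u · v') · w)

Collect the rows where φ=1 — (0,0,0), (0,1,0), (1,0,1) — and write one minterm per row: ¬u·¬v·¬w, ¬u·v·¬w, u·¬v·w. Their union (logical OR) reproduces the table exactly.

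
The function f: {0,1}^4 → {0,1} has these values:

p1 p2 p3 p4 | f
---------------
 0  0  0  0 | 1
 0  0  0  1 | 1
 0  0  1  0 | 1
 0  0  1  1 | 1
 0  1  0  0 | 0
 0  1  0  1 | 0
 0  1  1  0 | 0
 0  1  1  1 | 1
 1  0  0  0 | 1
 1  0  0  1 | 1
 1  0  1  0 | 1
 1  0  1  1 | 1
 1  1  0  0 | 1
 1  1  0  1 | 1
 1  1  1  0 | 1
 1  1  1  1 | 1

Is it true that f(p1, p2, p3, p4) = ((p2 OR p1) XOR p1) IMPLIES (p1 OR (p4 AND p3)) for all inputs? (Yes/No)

Evaluate ((p2 OR p1) XOR p1) IMPLIES (p1 OR (p4 AND p3)) on each row and compare to f:
  p1=0, p2=0, p3=0, p4=0: formula gives 1, f = 1 ✓
  p1=0, p2=0, p3=0, p4=1: formula gives 1, f = 1 ✓
  p1=0, p2=0, p3=1, p4=0: formula gives 1, f = 1 ✓
  p1=0, p2=0, p3=1, p4=1: formula gives 1, f = 1 ✓
  …and likewise for the remaining 12 rows.
All 16 rows match — the expression computes f exactly.

Yes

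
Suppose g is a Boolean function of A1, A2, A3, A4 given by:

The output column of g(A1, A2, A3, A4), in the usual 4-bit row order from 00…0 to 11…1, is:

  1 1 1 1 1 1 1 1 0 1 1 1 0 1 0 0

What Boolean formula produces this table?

g is 0 on only 4 rows — (1,0,0,0), (1,1,0,0), (1,1,1,0), (1,1,1,1). Writing each as a minterm (A1·¬A2·¬A3·¬A4, A1·A2·¬A3·¬A4, A1·A2·A3·¬A4, A1·A2·A3·A4) and OR-ing them characterizes exactly where g=0, so g is the negation of that disjunction.

g(A1, A2, A3, A4) = ¬((((((A1 ∧ ¬A2) ∧ ¬A3) ∧ ¬A4) ∨ (((A1 ∧ A2) ∧ ¬A3) ∧ ¬A4)) ∨ (((A1 ∧ A2) ∧ A3) ∧ ¬A4)) ∨ (((A1 ∧ A2) ∧ A3) ∧ A4))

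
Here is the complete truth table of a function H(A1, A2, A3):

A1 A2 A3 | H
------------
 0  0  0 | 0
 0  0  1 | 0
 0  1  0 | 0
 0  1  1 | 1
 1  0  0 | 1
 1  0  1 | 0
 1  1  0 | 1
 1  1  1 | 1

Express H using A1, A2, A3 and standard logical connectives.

Collect the rows where H=1 — (0,1,1), (1,0,0), (1,1,0), (1,1,1) — and write one minterm per row: ¬A1·A2·A3, A1·¬A2·¬A3, A1·A2·¬A3, A1·A2·A3. Their union (logical OR) reproduces the table exactly.

H(A1, A2, A3) = ((((not A1 and A2) and A3) or ((A1 and not A2) and not A3)) or ((A1 and A2) and not A3)) or ((A1 and A2) and A3)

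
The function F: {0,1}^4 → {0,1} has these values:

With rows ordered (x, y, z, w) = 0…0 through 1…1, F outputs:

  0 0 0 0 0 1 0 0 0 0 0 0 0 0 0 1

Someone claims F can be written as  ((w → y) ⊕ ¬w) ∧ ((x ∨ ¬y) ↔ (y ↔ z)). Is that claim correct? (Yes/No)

Check the formula against F row by row:
  x=0, y=0, z=0, w=0: formula gives 0, F = 0 ✓
  x=0, y=0, z=0, w=1: formula gives 0, F = 0 ✓
  x=0, y=0, z=1, w=0: formula gives 0, F = 0 ✓
  x=0, y=0, z=1, w=1: formula gives 0, F = 0 ✓
  …and likewise for the remaining 12 rows.
No disagreement on any input; they are logically equivalent.

Yes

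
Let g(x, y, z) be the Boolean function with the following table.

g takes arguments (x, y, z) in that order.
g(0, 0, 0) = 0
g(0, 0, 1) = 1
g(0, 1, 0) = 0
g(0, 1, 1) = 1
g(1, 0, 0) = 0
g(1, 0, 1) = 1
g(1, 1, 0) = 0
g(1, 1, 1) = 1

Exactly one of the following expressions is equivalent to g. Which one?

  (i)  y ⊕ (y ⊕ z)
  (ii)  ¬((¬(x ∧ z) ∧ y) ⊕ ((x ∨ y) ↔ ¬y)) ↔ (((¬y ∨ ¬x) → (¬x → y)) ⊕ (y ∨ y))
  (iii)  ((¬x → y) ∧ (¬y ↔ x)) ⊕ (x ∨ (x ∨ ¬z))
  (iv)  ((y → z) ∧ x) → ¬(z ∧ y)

(ii) fails at (0,0,1): the formula yields 0, g is 1.
(iii) fails at (0,0,0): the formula yields 1, g is 0.
(iv) fails at (0,0,0): the formula yields 1, g is 0.
(i) is the remaining candidate, and it agrees with g on all 8 inputs.

i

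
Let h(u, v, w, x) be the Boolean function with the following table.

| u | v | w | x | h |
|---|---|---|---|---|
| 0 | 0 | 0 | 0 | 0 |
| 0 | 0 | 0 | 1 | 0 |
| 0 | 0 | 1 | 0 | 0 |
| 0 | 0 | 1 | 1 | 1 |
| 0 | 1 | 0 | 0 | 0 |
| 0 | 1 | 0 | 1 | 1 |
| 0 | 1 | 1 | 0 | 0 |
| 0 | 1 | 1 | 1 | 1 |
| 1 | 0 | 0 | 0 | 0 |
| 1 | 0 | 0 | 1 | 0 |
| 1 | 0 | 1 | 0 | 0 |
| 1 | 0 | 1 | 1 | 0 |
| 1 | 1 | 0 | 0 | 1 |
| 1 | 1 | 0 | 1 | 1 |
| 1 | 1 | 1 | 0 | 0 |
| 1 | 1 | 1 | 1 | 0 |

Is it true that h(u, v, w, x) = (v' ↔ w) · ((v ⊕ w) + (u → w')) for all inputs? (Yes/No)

Test each input against both h and the formula:
  u=0, v=0, w=0, x=0: formula gives 0, h = 0 ✓
  u=0, v=0, w=0, x=1: formula gives 0, h = 0 ✓
  u=0, v=0, w=1, x=0: formula gives 1, but h = 0 ✗
Row (0,0,1,0) is a counterexample, so the formula is not equivalent to h.

No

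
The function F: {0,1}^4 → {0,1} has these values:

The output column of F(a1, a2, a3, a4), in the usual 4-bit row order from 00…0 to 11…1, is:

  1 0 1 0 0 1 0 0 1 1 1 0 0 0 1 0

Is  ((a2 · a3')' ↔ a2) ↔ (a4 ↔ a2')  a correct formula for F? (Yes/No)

No

Test each input against both F and the formula:
  a1=0, a2=0, a3=0, a4=0: formula gives 1, F = 1 ✓
  a1=0, a2=0, a3=0, a4=1: formula gives 0, F = 0 ✓
  a1=0, a2=0, a3=1, a4=0: formula gives 1, F = 1 ✓
  a1=0, a2=0, a3=1, a4=1: formula gives 0, F = 0 ✓
  …
  a1=0, a2=1, a3=1, a4=0: formula gives 1, but F = 0 ✗
Since they disagree at (0,1,1,0), the expression is not a correct formula for F.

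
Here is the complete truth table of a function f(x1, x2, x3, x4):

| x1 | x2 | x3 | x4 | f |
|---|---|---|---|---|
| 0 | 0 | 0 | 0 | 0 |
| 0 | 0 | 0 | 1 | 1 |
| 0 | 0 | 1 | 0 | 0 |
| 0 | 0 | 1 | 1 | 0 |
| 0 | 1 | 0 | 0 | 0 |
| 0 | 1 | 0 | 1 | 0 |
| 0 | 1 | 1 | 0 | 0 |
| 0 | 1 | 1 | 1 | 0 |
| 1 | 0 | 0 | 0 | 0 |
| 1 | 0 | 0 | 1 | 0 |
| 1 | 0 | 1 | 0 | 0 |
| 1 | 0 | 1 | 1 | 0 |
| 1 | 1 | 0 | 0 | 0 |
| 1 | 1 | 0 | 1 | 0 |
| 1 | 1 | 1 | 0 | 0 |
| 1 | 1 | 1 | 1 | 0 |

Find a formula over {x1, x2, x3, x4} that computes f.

Only row (0,0,0,1) gives 1. That row's minterm ¬x1·¬x2·¬x3·x4 is f directly.

f(x1, x2, x3, x4) = ((¬x1 ∧ ¬x2) ∧ ¬x3) ∧ x4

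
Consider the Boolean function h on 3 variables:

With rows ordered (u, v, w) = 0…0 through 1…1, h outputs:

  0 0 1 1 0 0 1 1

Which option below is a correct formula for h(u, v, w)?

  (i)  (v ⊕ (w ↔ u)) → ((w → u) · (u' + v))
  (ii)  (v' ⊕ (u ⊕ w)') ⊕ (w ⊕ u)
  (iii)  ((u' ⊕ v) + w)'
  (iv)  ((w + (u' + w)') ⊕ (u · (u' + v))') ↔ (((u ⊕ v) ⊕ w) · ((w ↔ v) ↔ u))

(i): at (0,0,0) it gives 1, but h = 0 — eliminated.
(iii): at (0,1,1) it gives 0, but h = 1 — eliminated.
(iv): at (1,0,1) it gives 1, but h = 0 — eliminated.
That leaves (ii). Evaluating it on every row reproduces the table of h exactly.

ii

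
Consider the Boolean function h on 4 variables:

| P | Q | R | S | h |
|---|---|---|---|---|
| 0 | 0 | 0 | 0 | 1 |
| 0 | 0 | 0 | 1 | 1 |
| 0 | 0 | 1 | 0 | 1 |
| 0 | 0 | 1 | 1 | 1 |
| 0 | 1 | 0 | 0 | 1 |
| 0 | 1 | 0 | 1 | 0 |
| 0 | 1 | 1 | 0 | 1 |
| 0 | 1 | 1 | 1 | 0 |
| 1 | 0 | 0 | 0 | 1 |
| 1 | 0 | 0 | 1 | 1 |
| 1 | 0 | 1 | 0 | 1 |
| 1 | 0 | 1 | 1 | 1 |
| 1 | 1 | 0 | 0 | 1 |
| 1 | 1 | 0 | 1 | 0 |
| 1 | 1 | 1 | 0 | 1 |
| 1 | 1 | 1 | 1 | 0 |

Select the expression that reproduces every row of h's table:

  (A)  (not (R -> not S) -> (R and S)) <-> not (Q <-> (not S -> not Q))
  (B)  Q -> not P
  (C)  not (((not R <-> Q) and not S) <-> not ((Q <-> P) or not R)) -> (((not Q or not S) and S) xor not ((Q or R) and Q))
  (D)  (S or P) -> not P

(B): at (0,1,0,1) it gives 1, but h = 0 — eliminated.
(C): at (0,1,0,0) it gives 0, but h = 1 — eliminated.
(D): at (0,1,0,1) it gives 1, but h = 0 — eliminated.
That leaves (A). Evaluating it on every row reproduces the table of h exactly.

A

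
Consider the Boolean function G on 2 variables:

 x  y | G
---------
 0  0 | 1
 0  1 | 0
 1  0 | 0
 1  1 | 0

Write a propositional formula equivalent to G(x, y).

G(x, y) = NOT (x OR y)

The output is 1 only when every input is 0 — NOR of all inputs.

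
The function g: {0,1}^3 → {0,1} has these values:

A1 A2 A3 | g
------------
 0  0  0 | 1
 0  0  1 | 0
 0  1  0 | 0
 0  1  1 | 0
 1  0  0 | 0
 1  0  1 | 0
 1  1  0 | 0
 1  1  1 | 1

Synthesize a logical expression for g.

g(A1, A2, A3) = ((not A1 and not A2) and not A3) or ((A1 and A2) and A3)

Collect the rows where g=1 — (0,0,0), (1,1,1) — and write one minterm per row: ¬A1·¬A2·¬A3, A1·A2·A3. Their union (logical OR) reproduces the table exactly.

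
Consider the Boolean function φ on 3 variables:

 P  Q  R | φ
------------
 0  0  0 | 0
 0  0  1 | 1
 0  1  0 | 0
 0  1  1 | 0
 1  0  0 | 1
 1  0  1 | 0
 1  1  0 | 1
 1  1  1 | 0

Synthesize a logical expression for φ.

φ(P, Q, R) = (((not P and not Q) and R) or ((P and not Q) and not R)) or ((P and Q) and not R)

The 1-rows are (0,0,1), (1,0,0), (1,1,0). Each contributes one minterm — ¬P·¬Q·R; P·¬Q·¬R; P·Q·¬R — and their disjunction is a sum-of-products form of φ.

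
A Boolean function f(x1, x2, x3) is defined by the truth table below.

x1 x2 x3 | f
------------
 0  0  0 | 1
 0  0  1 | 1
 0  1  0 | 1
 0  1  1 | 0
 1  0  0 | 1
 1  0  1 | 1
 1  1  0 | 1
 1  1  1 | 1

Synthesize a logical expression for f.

Only row (0,1,1) gives 0. So f is 1 everywhere except there — the complement of the minterm ¬x1·x2·x3.

f(x1, x2, x3) = ¬((¬x1 ∧ x2) ∧ x3)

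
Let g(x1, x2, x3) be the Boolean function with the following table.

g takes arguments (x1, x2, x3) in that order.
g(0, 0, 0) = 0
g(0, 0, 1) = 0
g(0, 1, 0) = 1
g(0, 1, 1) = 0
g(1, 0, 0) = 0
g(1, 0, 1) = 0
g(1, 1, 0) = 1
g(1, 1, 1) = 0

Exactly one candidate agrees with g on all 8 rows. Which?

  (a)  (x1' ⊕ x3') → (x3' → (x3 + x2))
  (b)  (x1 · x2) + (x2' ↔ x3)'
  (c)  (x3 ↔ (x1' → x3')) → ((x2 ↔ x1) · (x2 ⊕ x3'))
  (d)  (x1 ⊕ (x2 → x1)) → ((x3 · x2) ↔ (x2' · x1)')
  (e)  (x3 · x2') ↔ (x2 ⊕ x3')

(a) fails at (0,0,0): the formula yields 1, g is 0.
(b) fails at (0,0,0): the formula yields 1, g is 0.
(c) fails at (0,0,0): the formula yields 1, g is 0.
(d) fails at (0,1,1): the formula yields 1, g is 0.
(e) is the remaining candidate, and it agrees with g on all 8 inputs.

e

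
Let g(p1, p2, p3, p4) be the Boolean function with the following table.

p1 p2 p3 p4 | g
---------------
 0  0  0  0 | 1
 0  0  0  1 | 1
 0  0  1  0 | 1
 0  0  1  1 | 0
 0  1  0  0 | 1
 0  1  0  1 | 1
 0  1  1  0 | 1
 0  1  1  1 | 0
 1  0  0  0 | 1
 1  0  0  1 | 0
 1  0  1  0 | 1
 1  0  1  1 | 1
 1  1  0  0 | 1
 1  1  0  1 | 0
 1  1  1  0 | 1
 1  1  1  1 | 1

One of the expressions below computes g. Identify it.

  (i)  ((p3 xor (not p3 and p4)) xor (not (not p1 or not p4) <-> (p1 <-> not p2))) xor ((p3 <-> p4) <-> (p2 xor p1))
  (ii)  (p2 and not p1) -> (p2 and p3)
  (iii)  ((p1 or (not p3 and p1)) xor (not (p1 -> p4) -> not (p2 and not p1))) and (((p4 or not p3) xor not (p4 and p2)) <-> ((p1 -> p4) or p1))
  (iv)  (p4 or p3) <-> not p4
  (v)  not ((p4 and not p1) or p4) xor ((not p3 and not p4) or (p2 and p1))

i

(ii): at (0,0,1,1) it gives 1, but g = 0 — eliminated.
(iii): at (0,0,0,0) it gives 0, but g = 1 — eliminated.
(iv): at (0,0,0,0) it gives 0, but g = 1 — eliminated.
(v): at (0,0,0,0) it gives 0, but g = 1 — eliminated.
That leaves (i). Evaluating it on every row reproduces the table of g exactly.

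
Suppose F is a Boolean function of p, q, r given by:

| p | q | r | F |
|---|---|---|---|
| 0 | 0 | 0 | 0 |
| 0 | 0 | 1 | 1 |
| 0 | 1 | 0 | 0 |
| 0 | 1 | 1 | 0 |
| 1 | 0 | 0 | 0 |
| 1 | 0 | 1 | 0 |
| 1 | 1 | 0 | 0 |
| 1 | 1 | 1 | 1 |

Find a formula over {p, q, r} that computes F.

F(p, q, r) = ((¬p ∧ ¬q) ∧ r) ∨ ((p ∧ q) ∧ r)

The 1-rows are (0,0,1), (1,1,1). Each contributes one minterm — ¬p·¬q·r; p·q·r — and their disjunction is a sum-of-products form of F.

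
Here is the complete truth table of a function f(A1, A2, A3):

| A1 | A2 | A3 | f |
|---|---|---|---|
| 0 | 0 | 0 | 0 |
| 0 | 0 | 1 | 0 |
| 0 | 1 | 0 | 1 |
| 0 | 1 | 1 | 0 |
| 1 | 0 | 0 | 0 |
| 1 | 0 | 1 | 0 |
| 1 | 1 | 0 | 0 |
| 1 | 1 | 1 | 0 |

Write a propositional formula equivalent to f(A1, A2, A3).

f is 1 on exactly one input, (0,1,0), whose minterm is ¬A1·A2·¬A3. So f is just that conjunction.

f(A1, A2, A3) = (~A1 & A2) & ~A3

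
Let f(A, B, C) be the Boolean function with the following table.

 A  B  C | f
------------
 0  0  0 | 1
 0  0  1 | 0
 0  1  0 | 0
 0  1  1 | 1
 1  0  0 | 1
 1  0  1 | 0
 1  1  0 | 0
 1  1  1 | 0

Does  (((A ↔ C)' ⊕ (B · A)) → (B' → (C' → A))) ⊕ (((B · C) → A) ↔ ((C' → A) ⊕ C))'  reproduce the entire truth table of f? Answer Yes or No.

Check the formula against f row by row:
  A=0, B=0, C=0: formula gives 0, but f = 1 ✗
Since they disagree at (0,0,0), the expression is not a correct formula for f.

No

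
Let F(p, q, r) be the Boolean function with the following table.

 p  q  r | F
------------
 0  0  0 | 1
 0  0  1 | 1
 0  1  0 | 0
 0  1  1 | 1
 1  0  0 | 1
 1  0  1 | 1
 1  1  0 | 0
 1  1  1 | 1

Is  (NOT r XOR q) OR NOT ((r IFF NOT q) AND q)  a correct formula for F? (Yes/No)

Evaluate (NOT r XOR q) OR NOT ((r IFF NOT q) AND q) on each row and compare to F:
  p=0, q=0, r=0: formula gives 1, F = 1 ✓
  p=0, q=0, r=1: formula gives 1, F = 1 ✓
  p=0, q=1, r=0: formula gives 0, F = 0 ✓
  p=0, q=1, r=1: formula gives 1, F = 1 ✓
  p=1, q=0, r=0: formula gives 1, F = 1 ✓
  … (the remaining 3 rows also agree.)
No disagreement on any input; they are logically equivalent.

Yes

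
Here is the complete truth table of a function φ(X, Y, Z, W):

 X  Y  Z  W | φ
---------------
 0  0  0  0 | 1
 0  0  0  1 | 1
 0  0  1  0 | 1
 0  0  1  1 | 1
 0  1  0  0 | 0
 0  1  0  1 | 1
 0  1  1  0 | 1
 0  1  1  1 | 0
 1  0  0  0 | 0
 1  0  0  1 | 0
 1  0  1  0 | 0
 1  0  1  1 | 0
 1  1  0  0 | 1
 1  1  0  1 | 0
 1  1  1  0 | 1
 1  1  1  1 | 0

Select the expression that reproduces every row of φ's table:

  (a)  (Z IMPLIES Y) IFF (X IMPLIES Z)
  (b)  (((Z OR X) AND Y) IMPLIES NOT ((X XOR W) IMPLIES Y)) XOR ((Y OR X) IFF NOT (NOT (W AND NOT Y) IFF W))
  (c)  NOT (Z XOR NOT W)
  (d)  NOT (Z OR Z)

b

(a) disagrees with φ on (0,0,1,0) (formula → 0, table → 1); rule it out.
(c) disagrees with φ on (0,0,0,0) (formula → 0, table → 1); rule it out.
(d) disagrees with φ on (0,0,1,0) (formula → 0, table → 1); rule it out.
Only (b) survives; checking it on all 16 rows confirms it matches φ.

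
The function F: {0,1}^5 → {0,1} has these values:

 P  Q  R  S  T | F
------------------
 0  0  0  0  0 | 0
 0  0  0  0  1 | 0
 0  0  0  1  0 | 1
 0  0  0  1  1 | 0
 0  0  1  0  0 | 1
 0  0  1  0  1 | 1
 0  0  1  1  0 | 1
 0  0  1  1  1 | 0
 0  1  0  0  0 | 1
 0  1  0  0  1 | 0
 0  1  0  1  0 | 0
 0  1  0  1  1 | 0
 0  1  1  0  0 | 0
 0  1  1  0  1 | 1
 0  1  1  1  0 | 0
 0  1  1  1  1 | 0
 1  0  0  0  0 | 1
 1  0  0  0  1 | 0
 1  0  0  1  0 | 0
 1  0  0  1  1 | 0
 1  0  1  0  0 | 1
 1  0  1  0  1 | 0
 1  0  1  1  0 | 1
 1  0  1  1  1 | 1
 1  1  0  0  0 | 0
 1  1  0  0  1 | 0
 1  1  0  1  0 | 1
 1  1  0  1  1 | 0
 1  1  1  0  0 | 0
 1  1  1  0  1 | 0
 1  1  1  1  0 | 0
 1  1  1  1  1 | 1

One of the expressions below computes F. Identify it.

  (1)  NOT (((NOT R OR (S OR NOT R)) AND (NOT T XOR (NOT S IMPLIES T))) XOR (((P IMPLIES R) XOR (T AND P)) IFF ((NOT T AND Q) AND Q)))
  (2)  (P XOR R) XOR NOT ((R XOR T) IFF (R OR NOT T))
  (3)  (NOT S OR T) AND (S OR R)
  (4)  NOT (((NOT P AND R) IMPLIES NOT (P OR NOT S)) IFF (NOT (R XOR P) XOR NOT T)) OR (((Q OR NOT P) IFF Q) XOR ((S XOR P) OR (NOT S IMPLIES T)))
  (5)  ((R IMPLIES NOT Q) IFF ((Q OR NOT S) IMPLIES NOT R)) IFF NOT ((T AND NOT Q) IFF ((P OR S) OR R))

1

(2) disagrees with F on (0,0,0,0,0) (formula → 1, table → 0); rule it out.
(3) disagrees with F on (0,0,0,1,0) (formula → 0, table → 1); rule it out.
(4) disagrees with F on (0,0,0,0,0) (formula → 1, table → 0); rule it out.
(5) disagrees with F on (0,0,0,0,1) (formula → 1, table → 0); rule it out.
(1) is the remaining candidate, and it agrees with F on all 32 inputs.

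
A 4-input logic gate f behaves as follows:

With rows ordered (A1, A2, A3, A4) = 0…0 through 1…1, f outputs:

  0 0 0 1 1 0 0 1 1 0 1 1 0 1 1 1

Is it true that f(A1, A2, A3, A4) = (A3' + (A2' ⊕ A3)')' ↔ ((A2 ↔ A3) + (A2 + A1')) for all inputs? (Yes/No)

No

Evaluate (A3' + (A2' ⊕ A3)')' ↔ ((A2 ↔ A3) + (A2 + A1')) on each row and compare to f:
  A1=0, A2=0, A3=0, A4=0: formula gives 0, f = 0 ✓
  A1=0, A2=0, A3=0, A4=1: formula gives 0, f = 0 ✓
  A1=0, A2=0, A3=1, A4=0: formula gives 0, f = 0 ✓
  A1=0, A2=0, A3=1, A4=1: formula gives 0, but f = 1 ✗
Row (0,0,1,1) is a counterexample, so the formula is not equivalent to f.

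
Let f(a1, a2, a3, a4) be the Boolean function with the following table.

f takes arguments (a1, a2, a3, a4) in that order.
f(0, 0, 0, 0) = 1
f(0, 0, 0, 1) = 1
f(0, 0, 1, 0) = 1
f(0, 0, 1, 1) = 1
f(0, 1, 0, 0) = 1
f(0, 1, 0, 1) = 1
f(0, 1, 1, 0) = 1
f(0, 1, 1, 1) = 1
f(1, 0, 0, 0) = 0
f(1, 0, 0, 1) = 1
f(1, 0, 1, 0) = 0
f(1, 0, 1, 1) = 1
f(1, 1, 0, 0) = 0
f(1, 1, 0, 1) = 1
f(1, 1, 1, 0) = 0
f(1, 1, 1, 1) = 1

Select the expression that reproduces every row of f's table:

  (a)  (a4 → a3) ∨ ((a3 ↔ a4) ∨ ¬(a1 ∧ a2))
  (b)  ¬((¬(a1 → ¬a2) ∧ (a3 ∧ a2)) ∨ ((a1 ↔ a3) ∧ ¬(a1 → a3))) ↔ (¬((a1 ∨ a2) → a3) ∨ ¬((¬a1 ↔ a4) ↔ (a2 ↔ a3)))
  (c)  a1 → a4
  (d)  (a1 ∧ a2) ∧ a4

(a) fails at (1,0,0,0): the formula yields 1, f is 0.
(b) fails at (0,0,0,1): the formula yields 0, f is 1.
(d) fails at (0,0,0,0): the formula yields 0, f is 1.
(c) is the remaining candidate, and it agrees with f on all 16 inputs.

c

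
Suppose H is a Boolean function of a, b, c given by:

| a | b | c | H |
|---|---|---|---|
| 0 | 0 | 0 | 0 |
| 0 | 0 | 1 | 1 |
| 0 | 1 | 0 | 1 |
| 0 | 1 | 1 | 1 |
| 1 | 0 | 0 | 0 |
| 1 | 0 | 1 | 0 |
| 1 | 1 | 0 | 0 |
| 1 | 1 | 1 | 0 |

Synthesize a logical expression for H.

H=1 on 3 inputs: (0,0,1), (0,1,0), (0,1,1). Reading each as a conjunction of literals (¬a·¬b·c, ¬a·b·¬c, ¬a·b·c) and taking the OR gives the canonical DNF.

H(a, b, c) = (((~a & ~b) & c) | ((~a & b) & ~c)) | ((~a & b) & c)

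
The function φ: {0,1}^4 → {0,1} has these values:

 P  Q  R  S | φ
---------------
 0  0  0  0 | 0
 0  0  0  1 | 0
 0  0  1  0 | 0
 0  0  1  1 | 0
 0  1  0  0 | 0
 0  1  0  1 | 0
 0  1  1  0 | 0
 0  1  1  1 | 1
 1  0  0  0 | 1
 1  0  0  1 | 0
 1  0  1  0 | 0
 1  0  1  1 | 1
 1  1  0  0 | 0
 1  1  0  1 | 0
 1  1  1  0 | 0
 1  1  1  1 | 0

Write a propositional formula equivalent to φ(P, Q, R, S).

φ(P, Q, R, S) = ((((~P & Q) & R) & S) | (((P & ~Q) & ~R) & ~S)) | (((P & ~Q) & R) & S)

Collect the rows where φ=1 — (0,1,1,1), (1,0,0,0), (1,0,1,1) — and write one minterm per row: ¬P·Q·R·S, P·¬Q·¬R·¬S, P·¬Q·R·S. Their union (logical OR) reproduces the table exactly.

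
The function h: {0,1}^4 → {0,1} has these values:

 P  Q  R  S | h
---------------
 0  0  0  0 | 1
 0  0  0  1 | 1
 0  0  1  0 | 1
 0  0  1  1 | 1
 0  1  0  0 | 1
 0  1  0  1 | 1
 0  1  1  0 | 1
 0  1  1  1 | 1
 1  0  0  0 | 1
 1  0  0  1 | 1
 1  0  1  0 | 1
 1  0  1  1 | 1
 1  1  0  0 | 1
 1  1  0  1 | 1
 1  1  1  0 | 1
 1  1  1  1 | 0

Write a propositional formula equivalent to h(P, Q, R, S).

h(P, Q, R, S) = not (((P and Q) and R) and S)

h is 0 on exactly one input, (1,1,1,1), whose minterm is P·Q·R·S. So h is the negation of that single conjunction.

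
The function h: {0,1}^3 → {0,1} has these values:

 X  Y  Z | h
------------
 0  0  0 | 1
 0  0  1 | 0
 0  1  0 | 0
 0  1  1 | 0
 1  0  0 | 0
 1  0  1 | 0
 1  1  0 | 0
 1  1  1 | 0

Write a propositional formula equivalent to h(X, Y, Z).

h(X, Y, Z) = not ((X or Y) or Z)

The output is 1 only when every input is 0 — NOR of all inputs.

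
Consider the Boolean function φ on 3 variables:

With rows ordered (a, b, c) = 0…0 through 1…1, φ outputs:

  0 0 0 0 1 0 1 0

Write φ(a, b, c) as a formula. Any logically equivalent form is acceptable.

φ(a, b, c) = ((a ∧ ¬b) ∧ ¬c) ∨ ((a ∧ b) ∧ ¬c)

The 1-rows are (1,0,0), (1,1,0). Each contributes one minterm — a·¬b·¬c; a·b·¬c — and their disjunction is a sum-of-products form of φ.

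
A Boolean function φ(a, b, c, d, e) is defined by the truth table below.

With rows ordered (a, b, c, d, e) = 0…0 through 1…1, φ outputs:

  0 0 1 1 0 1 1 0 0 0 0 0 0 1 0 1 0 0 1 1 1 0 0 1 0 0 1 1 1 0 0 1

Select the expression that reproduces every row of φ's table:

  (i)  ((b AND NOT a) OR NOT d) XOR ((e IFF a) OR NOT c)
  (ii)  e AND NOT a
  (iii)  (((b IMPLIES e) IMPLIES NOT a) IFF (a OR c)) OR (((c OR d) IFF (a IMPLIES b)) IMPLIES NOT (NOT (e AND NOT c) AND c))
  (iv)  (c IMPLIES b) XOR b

i

(ii): at (0,0,0,0,1) it gives 1, but φ = 0 — eliminated.
(iii): at (0,0,0,0,0) it gives 1, but φ = 0 — eliminated.
(iv): at (0,0,0,0,0) it gives 1, but φ = 0 — eliminated.
Only (i) survives; checking it on all 32 rows confirms it matches φ.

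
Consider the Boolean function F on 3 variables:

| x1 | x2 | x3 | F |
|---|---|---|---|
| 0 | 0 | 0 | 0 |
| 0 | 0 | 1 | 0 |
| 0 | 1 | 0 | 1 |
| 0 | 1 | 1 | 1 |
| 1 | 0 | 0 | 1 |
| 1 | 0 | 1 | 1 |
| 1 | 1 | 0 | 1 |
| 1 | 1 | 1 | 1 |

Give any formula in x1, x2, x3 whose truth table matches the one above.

F is 0 on only 2 rows — (0,0,0), (0,0,1). Writing each as a minterm (¬x1·¬x2·¬x3, ¬x1·¬x2·x3) and OR-ing them characterizes exactly where F=0, so F is the negation of that disjunction.

F(x1, x2, x3) = (((x1' · x2') · x3') + ((x1' · x2') · x3))'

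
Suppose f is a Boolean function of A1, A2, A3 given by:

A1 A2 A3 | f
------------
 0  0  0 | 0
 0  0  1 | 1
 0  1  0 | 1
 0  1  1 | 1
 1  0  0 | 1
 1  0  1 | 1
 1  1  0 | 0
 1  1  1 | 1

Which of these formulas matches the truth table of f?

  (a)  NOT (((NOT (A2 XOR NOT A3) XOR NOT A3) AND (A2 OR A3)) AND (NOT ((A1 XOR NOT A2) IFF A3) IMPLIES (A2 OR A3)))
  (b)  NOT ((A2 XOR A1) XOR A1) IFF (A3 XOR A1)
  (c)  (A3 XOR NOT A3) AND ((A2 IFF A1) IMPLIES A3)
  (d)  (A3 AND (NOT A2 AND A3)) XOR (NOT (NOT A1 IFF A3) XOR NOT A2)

c

(a): at (0,0,0) it gives 1, but f = 0 — eliminated.
(b): at (0,1,1) it gives 0, but f = 1 — eliminated.
(d): at (0,0,1) it gives 0, but f = 1 — eliminated.
(c) is the remaining candidate, and it agrees with f on all 8 inputs.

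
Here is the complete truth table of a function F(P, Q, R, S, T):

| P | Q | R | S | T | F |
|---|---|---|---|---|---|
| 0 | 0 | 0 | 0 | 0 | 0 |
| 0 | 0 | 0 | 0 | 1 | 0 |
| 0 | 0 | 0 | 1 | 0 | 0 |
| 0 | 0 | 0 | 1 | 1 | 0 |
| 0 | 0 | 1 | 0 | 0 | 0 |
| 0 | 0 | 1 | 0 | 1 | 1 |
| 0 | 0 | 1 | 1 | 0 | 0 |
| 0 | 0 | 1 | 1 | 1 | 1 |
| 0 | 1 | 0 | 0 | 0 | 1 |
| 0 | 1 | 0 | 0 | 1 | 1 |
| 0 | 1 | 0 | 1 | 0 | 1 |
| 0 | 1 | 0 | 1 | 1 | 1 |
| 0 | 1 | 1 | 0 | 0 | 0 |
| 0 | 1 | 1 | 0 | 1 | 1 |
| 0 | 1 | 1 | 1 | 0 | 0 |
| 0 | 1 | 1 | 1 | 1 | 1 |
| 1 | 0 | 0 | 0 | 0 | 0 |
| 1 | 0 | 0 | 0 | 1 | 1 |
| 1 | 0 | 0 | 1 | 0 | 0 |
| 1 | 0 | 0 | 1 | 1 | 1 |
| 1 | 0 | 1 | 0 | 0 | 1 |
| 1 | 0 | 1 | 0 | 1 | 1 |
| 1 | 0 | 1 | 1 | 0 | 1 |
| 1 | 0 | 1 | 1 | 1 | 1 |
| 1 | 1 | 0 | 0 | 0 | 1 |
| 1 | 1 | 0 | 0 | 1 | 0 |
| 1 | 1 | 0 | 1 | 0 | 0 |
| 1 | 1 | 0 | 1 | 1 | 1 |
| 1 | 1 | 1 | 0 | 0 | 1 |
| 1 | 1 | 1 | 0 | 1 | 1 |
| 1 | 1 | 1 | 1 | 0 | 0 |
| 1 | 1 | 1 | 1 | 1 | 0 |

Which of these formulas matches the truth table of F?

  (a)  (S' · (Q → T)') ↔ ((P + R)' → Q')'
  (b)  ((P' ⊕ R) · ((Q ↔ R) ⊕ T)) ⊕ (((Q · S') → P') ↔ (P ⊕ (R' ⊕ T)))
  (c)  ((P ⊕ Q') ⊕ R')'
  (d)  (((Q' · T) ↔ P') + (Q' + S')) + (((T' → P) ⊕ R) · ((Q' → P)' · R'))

(a) fails at (0,0,0,0,0): the formula yields 1, F is 0.
(c) fails at (0,0,0,0,0): the formula yields 1, F is 0.
(d) fails at (0,0,0,0,0): the formula yields 1, F is 0.
(b) is the remaining candidate, and it agrees with F on all 32 inputs.

b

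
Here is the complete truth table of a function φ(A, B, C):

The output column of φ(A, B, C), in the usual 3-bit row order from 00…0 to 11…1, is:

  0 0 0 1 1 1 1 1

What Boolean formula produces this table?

φ(A, B, C) = NOT ((((NOT A AND NOT B) AND NOT C) OR ((NOT A AND NOT B) AND C)) OR ((NOT A AND B) AND NOT C))

φ is 0 on only 3 rows — (0,0,0), (0,0,1), (0,1,0). Writing each as a minterm (¬A·¬B·¬C, ¬A·¬B·C, ¬A·B·¬C) and OR-ing them characterizes exactly where φ=0, so φ is the negation of that disjunction.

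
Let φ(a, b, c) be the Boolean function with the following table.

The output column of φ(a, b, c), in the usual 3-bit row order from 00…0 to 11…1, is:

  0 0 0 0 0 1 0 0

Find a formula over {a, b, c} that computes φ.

φ is 1 on exactly one input, (1,0,1), whose minterm is a·¬b·c. So φ is just that conjunction.

φ(a, b, c) = (a AND NOT b) AND c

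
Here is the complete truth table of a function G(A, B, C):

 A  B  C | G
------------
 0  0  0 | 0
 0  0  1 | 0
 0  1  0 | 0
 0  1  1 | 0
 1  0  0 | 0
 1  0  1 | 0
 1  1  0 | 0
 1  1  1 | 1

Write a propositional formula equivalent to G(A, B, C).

G(A, B, C) = (A & B) & C

The output is 1 only when every input is 1 — the AND of all inputs.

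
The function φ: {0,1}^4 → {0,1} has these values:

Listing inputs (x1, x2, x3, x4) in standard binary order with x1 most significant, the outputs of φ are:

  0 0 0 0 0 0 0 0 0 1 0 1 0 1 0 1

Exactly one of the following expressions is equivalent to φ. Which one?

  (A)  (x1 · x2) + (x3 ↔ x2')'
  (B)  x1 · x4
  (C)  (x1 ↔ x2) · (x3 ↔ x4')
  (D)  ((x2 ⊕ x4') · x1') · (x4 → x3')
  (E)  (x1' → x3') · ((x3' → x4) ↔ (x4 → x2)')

B

(A) fails at (0,0,0,0): the formula yields 1, φ is 0.
(C) fails at (0,0,0,1): the formula yields 1, φ is 0.
(D) fails at (0,0,0,0): the formula yields 1, φ is 0.
(E) fails at (0,0,0,0): the formula yields 1, φ is 0.
That leaves (B). Evaluating it on every row reproduces the table of φ exactly.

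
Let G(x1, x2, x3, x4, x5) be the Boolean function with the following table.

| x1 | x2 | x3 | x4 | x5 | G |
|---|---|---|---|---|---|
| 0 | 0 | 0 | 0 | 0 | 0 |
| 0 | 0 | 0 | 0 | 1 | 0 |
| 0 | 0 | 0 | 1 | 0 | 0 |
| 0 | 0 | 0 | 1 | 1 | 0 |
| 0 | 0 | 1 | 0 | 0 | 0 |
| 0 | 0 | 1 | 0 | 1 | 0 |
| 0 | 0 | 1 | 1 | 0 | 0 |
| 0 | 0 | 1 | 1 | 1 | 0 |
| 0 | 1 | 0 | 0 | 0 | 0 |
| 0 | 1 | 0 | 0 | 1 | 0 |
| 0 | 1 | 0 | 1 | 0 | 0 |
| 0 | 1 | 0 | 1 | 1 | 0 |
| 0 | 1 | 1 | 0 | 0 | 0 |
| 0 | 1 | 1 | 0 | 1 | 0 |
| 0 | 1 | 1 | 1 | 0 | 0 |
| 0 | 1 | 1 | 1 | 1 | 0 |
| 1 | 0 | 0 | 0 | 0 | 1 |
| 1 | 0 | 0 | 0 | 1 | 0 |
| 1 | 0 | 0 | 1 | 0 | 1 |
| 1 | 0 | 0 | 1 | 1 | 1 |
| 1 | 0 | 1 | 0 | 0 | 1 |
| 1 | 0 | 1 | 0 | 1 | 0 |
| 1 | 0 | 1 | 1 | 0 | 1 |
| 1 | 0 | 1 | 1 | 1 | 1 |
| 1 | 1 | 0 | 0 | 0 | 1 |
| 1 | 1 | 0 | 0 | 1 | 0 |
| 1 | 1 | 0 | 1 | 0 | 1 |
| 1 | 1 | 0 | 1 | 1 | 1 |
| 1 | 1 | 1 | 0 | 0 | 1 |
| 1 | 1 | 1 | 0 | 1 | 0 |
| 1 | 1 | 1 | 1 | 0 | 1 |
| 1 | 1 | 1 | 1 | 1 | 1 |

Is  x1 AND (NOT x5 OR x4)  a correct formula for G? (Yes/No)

Yes

Test each input against both G and the formula:
  x1=0, x2=0, x3=0, x4=0, x5=0: formula gives 0, G = 0 ✓
  x1=0, x2=0, x3=0, x4=0, x5=1: formula gives 0, G = 0 ✓
  x1=0, x2=0, x3=0, x4=1, x5=0: formula gives 0, G = 0 ✓
  x1=0, x2=0, x3=0, x4=1, x5=1: formula gives 0, G = 0 ✓
  … (the remaining 28 rows also agree.)
No disagreement on any input; they are logically equivalent.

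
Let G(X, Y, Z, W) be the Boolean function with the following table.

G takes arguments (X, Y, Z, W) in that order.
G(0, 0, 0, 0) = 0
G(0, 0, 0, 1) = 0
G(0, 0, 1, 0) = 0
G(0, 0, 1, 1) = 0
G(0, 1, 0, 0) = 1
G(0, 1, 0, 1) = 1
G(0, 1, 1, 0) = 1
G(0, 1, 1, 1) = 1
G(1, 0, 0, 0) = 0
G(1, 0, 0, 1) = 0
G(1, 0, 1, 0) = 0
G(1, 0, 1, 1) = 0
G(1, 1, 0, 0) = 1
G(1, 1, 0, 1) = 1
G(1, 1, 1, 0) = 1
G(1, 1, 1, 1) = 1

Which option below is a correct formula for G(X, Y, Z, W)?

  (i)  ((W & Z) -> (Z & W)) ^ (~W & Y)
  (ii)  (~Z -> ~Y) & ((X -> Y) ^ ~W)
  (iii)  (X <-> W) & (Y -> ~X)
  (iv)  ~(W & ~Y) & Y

(i) fails at (0,0,0,0): the formula yields 1, G is 0.
(ii) fails at (0,0,0,1): the formula yields 1, G is 0.
(iii) fails at (0,0,0,0): the formula yields 1, G is 0.
That leaves (iv). Evaluating it on every row reproduces the table of G exactly.

iv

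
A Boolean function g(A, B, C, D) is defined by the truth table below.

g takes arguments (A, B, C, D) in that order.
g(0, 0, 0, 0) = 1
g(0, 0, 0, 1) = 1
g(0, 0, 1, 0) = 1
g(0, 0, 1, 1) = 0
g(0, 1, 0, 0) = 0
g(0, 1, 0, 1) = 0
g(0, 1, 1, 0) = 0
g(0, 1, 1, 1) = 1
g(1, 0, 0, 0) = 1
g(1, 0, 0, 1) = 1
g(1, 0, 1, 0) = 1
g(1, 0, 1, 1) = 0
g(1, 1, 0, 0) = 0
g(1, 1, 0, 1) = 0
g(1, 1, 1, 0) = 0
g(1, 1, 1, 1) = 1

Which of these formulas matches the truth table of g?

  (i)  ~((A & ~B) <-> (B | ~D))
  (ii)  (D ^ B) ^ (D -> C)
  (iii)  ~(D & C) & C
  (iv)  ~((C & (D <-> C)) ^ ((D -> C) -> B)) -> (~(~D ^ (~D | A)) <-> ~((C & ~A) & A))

ii

(i) disagrees with g on (0,0,0,1) (formula → 0, table → 1); rule it out.
(iii) disagrees with g on (0,0,0,0) (formula → 0, table → 1); rule it out.
(iv) disagrees with g on (0,0,1,1) (formula → 1, table → 0); rule it out.
That leaves (ii). Evaluating it on every row reproduces the table of g exactly.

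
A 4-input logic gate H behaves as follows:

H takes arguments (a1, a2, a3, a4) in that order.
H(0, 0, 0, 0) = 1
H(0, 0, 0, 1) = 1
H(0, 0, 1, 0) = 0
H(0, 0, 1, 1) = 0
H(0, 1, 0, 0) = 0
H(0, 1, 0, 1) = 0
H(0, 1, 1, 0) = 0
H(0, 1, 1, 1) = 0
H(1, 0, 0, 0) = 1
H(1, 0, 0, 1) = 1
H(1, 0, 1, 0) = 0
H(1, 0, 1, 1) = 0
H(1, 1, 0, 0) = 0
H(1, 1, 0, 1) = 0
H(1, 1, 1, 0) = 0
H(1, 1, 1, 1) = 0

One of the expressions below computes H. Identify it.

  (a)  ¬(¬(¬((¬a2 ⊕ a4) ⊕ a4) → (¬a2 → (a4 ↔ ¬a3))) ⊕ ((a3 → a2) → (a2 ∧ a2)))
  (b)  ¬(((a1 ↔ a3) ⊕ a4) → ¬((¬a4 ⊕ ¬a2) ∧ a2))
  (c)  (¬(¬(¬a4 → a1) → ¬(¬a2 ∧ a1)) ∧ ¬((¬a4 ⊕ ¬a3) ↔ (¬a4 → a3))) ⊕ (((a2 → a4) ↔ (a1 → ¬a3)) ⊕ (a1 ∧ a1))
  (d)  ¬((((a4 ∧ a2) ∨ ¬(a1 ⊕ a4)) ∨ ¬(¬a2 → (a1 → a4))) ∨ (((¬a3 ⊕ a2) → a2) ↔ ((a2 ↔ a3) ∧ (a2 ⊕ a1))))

a

(b) disagrees with H on (0,0,0,0) (formula → 0, table → 1); rule it out.
(c) disagrees with H on (0,0,1,0) (formula → 1, table → 0); rule it out.
(d) disagrees with H on (0,0,0,0) (formula → 0, table → 1); rule it out.
Only (a) survives; checking it on all 16 rows confirms it matches H.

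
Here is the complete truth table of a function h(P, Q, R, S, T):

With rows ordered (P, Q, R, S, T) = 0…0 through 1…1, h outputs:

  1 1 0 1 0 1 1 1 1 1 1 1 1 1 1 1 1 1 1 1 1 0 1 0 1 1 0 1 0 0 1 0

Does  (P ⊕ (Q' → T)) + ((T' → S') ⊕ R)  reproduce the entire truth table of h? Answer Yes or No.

Yes

Evaluate (P ⊕ (Q' → T)) + ((T' → S') ⊕ R) on each row and compare to h:
  P=0, Q=0, R=0, S=0, T=0: formula gives 1, h = 1 ✓
  P=0, Q=0, R=0, S=0, T=1: formula gives 1, h = 1 ✓
  P=0, Q=0, R=0, S=1, T=0: formula gives 0, h = 0 ✓
  P=0, Q=0, R=0, S=1, T=1: formula gives 1, h = 1 ✓
  …and likewise for the remaining 28 rows.
No disagreement on any input; they are logically equivalent.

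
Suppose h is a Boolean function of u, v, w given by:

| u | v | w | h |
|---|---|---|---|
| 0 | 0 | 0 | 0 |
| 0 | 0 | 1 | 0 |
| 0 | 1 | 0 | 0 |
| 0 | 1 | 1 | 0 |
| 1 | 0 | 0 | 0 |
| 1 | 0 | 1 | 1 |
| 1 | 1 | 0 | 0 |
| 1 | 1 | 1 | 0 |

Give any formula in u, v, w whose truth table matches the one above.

h is 1 on exactly one input, (1,0,1), whose minterm is u·¬v·w. So h is just that conjunction.

h(u, v, w) = (u · v') · w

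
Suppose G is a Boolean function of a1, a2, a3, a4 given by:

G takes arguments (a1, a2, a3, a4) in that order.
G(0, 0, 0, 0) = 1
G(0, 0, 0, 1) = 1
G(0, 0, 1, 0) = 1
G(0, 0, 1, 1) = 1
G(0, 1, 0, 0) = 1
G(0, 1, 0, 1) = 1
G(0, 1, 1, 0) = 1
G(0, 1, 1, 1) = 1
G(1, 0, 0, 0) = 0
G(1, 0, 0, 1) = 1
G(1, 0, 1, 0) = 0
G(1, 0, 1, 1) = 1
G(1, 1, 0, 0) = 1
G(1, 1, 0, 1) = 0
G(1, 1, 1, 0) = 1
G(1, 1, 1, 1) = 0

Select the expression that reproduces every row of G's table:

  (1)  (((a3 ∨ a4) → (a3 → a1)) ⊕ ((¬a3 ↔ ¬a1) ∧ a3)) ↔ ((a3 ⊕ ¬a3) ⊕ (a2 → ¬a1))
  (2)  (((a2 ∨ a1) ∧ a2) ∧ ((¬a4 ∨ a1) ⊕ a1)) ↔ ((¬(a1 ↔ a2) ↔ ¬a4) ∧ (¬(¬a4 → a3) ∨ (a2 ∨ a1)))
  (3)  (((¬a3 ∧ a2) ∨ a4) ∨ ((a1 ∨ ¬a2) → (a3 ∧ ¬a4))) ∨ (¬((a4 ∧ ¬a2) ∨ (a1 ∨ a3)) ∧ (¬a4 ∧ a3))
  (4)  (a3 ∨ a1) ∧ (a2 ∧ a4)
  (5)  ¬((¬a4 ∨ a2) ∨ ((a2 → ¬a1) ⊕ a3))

(1) fails at (0,0,0,0): the formula yields 0, G is 1.
(3) fails at (0,0,0,0): the formula yields 0, G is 1.
(4) fails at (0,0,0,0): the formula yields 0, G is 1.
(5) fails at (0,0,0,0): the formula yields 0, G is 1.
Only (2) survives; checking it on all 16 rows confirms it matches G.

2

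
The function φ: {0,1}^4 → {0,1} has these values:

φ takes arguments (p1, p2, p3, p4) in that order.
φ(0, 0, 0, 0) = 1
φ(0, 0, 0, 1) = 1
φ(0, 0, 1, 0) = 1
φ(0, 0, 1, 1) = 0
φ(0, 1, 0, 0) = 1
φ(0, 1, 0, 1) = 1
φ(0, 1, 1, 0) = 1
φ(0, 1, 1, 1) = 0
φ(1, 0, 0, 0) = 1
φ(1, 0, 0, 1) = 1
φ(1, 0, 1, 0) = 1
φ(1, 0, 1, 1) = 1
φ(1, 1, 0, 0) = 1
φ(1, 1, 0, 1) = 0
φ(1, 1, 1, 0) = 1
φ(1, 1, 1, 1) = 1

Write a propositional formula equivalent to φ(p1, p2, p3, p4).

There are just 3 zero rows: (0,0,1,1), (0,1,1,1), (1,1,0,1). Their minterms are ¬p1·¬p2·p3·p4, ¬p1·p2·p3·p4, p1·p2·¬p3·p4; the OR of those covers precisely the 0-outputs, and negating it yields φ.

φ(p1, p2, p3, p4) = not (((((not p1 and not p2) and p3) and p4) or (((not p1 and p2) and p3) and p4)) or (((p1 and p2) and not p3) and p4))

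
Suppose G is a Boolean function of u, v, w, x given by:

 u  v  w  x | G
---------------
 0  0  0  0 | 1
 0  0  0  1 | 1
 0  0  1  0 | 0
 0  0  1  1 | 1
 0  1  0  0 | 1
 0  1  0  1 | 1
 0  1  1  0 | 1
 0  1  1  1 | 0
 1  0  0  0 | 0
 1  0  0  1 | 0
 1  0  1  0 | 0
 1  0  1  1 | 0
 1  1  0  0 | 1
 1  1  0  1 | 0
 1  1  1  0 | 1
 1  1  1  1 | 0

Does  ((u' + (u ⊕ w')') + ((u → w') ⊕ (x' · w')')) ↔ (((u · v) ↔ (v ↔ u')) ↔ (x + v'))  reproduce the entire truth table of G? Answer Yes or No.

Test each input against both G and the formula:
  u=0, v=0, w=0, x=0: formula gives 1, G = 1 ✓
  u=0, v=0, w=0, x=1: formula gives 1, G = 1 ✓
  u=0, v=0, w=1, x=0: formula gives 1, but G = 0 ✗
A single disagreement suffices: at (0,0,1,0) they differ, so the formula does not compute G.

No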